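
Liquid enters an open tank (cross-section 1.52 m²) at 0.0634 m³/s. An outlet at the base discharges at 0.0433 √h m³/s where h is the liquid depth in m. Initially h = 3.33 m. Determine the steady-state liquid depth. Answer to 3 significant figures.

Unsteady balance on liquid volume: A dh/dt = Q_in − 0.0433 √h. At steady state dh/dt = 0:
Q_in = 0.0433 √h_ss ⇒ √h_ss = 0.0634/0.0433 = 1.4642.
h_ss = 1.4642² = 2.1439 m. (Since h₀ = 3.33 m > h_ss, the level will fall toward this value.)

2.14 m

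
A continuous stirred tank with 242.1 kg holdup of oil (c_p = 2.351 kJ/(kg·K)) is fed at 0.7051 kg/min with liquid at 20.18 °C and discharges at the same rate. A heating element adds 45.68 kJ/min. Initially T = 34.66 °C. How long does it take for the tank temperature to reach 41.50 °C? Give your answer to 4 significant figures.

Energy balance: M c_p dT/dt = ṁ c_p (T_in − T) + 45.68.
τ = M/ṁ = 343.356 min; T_ss = T_in + Q̇/(ṁ c_p) = 47.7364 °C.
T(t) = T_ss + (T₀ − T_ss) e^(−t/τ). Set T = 41.50:
e^(−t/τ) = (41.50 − 47.7364)/(34.66 − 47.7364) = 0.476921
t = −343.356 · ln(0.476921) = 254.222 min.

254.2 min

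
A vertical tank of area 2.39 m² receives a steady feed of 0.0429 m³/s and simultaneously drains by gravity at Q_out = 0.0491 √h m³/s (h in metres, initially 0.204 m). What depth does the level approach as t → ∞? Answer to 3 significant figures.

0.763 m

A dh/dt = Q_in − 0.0491 √h. Steady state requires inflow = outflow:
Q_in = 0.0491 √h_ss ⇒ √h_ss = 0.0429/0.0491 = 0.87373.
h_ss = 0.87373² = 0.76340 m. (Since h₀ = 0.204 m < h_ss, the level will rise toward this value.)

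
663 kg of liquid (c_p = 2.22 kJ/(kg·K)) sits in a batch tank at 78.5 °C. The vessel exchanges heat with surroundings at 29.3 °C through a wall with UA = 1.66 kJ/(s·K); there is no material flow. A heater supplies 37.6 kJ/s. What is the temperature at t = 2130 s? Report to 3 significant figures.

54.4 °C

Lumped-capacitance energy balance: M c_p dT/dt = UA(T_amb − T) + Q̇.
dT/dt = (T_ss − T)/τ with T_ss = T_amb + Q̇/UA = 29.3 + 37.6/1.66 = 51.951 °C, τ = M c_p/UA = 663·2.22/1.66 = 886.66 s.
This is linear first-order; T(t) = T_ss + (T₀ − T_ss) e^(−t/τ).
T(2130) = 51.951 + (26.549)·0.090513 = 54.354 °C.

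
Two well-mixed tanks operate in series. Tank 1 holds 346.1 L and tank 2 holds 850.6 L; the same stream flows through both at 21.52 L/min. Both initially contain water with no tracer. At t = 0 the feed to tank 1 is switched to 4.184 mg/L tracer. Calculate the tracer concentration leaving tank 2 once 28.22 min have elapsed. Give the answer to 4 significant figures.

1.226 mg/L

Each tank obeys Vᵢ dCᵢ/dt = Q(Cᵢ₋₁ − Cᵢ), so τᵢ = Vᵢ/Q.
τ₁ = 346.1/21.52 = 16.0827 min; τ₂ = 850.6/21.52 = 39.5260 min.
Solving the cascade with C₁(0)=C₂(0)=0 gives C₂(t) = C_in[1 − (τ₁ e^(−t/τ₁) − τ₂ e^(−t/τ₂))/(τ₁ − τ₂)].
At t = 28.22: e^(−t/τ₁) = 0.172963, e^(−t/τ₂) = 0.489701.
C₂ = 4.184·[1 − (16.0827·0.172963 − 39.5260·0.489701)/(-23.4433)] = 4.184·0.293008 = 1.22595 mg/L.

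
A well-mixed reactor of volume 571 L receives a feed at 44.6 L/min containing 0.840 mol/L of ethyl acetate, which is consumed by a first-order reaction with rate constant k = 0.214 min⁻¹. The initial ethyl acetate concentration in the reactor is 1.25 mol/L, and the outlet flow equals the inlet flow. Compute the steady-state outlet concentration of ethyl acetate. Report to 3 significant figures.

V dC/dt = Q(C_in − C) − k V C.
Steady state (dC/dt = 0): C_ss = Q C_in/(Q + kV) = C_in/(1 + kV/Q).
C_ss = 44.6·0.840/(44.6 + 0.214·571) = 37.464/166.79 = 0.22461 mol/L.

0.225 mol/L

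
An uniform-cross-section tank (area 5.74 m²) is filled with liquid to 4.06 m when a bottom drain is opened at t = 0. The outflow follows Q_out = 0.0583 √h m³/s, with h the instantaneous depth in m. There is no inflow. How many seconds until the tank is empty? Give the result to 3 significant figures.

397 s

A dh/dt = −Q_out = −0.0583 √h.
This is separable: 2 d(√h)/dt = −0.0583/A, so √h = √h₀ − (0.0583/(2A)) t.
Tank is empty when √h = 0: t_empty = 2A√h₀/0.0583.
t_empty = 2·5.74·√4.06/0.0583 = 11.480·2.0149/0.0583 = 396.77 s.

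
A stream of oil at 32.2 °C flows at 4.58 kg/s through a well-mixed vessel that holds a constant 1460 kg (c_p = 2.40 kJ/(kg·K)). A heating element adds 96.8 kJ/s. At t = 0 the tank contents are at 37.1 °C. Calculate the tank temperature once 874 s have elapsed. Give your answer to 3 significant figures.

40.8 °C

Heat balance on the well-mixed liquid: M c_p dT/dt = ṁ c_p (T_in − T) + 96.8.
Rearrange: dT/dt = (T_ss − T)/τ with τ = M/ṁ = 318.78 s and T_ss = T_in + Q̇/(ṁ c_p) = 41.006 °C.
This is linear first-order; T(t) = T_ss + (T₀ − T_ss) e^(−t/τ).
T(874) = 41.006 + (-3.9064)·e^(−874/318.78) = 41.006 + (-3.9064)·0.064459 = 40.755 °C.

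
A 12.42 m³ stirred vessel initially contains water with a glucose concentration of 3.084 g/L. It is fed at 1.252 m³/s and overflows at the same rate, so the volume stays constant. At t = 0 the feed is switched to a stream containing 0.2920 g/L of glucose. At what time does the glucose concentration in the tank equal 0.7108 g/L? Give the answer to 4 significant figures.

Species balance: V dC/dt = Q(C_in − C) ⇒ τ = V/Q = 9.92013 s.
C(t) = C_in + (C₀ − C_in) e^(−t/τ). Set C = 0.7108 and solve for t:
e^(−t/τ) = (C − C_in)/(C₀ − C_in) = (0.7108 − 0.2920)/(3.084 − 0.2920) = 0.150000
t = −τ ln(…) = 9.92013 × 1.89712 = 18.8197 s.

18.82 s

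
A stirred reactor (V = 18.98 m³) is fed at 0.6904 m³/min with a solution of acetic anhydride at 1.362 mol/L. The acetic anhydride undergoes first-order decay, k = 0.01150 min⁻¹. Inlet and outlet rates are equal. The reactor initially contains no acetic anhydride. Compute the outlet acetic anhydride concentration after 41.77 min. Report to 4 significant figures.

Accumulation = in − out − consumed: V dC/dt = Q C_in − Q C − k V C.
dC/dt = (Q/V) C_in − (Q/V + k) C; effective rate a = Q/V + k = 0.0363751 + 0.01150 = 0.0478751 min⁻¹.
C_ss = Q C_in/(Q + kV) = 1.03484 mol/L; C(t) = C_ss + (C₀ − C_ss) e^(−a t).
C(41.77) = 1.03484 + (-1.03484)·e^(−0.0478751·41.77) = 1.03484 + (-1.03484)·0.135370 = 0.894751 mol/L.

0.8948 mol/L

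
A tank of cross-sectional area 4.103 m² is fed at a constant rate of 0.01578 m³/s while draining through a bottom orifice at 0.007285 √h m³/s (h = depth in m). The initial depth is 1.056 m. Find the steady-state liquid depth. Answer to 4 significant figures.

4.692 m

A dh/dt = Q_in − 0.007285 √h. Steady state requires inflow = outflow:
Q_in = 0.007285 √h_ss ⇒ √h_ss = 0.01578/0.007285 = 2.16609.
h_ss = 2.16609² = 4.69197 m. (Since h₀ = 1.056 m < h_ss, the level will rise toward this value.)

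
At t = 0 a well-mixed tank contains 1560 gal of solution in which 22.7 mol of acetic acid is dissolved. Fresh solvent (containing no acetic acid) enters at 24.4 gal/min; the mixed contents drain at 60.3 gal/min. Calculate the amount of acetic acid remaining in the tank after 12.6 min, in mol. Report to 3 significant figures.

Total volume: dV/dt = Q_in − Q_out = -35.900 gal/min, so V(t) = 1560 − 35.900 t and V(12.6) = 1107.7 gal.
Solute balance: dm/dt = 0 − Q_out C = −Q_out m/V(t).
dm/m = −Q_out dt/(V₀ − 35.900 t); integrating gives ln(m/m₀) = −(Q_out/(Q_in−Q_out)) ln(V/V₀).
m = m₀ (V₀/V)^(Q_out/(Q_in−Q_out)) = 22.7 × (1560/1107.7)^(-1.6797) = 12.771 mol.

12.8 mol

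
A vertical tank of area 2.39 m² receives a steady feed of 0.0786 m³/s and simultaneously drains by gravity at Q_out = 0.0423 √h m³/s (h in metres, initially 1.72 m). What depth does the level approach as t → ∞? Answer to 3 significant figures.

Level balance: A dh/dt = 0.0786 − 0.0423 √h. Setting dh/dt = 0:
Q_in = 0.0423 √h_ss ⇒ √h_ss = 0.0786/0.0423 = 1.8582.
h_ss = 1.8582² = 3.4527 m. (Since h₀ = 1.72 m < h_ss, the level will rise toward this value.)

3.45 m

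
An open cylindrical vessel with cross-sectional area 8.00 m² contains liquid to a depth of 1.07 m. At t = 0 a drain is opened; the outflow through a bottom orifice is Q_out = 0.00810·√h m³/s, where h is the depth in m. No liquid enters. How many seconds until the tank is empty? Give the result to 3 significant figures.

With no inflow, A dh/dt = −0.00810 √h.
This is separable: 2 d(√h)/dt = −0.00810/A, so √h = √h₀ − (0.00810/(2A)) t.
Tank is empty when √h = 0: t_empty = 2A√h₀/0.00810.
t_empty = 2·8.00·√1.07/0.00810 = 16.000·1.0344/0.00810 = 2043.3 s.

2040 s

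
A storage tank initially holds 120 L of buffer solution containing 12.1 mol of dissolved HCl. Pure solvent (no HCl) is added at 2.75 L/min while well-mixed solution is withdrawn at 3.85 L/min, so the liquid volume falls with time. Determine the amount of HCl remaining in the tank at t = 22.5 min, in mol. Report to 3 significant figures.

Let m(t) be the amount of HCl. Volume: V(t) = V₀ + (Q_in − Q_out) t = 120 − 1.1000 t; V(22.5) = 95.250 L.
No HCl enters, so dm/dt = −Q_out · (m/V).
dm/m = −Q_out dt/(V₀ − 1.1000 t); integrating gives ln(m/m₀) = −(Q_out/(Q_in−Q_out)) ln(V/V₀).
m = m₀ (V₀/V)^(Q_out/(Q_in−Q_out)) = 12.1 × (120/95.250)^(-3.5000) = 5.3911 mol.

5.39 mol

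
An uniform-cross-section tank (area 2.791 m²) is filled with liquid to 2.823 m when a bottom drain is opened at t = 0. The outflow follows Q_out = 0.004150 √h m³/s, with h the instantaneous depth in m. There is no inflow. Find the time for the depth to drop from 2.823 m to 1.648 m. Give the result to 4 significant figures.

533.2 s

Mass balance (ρ constant): A dh/dt = −0.004150 √h.
∫ h^(−1/2) dh = −(0.004150/A) ∫ dt, giving 2√h = 2√h₀ − (0.004150/A) t.
t = 2A(√h₀ − √h)/0.004150 = 2·2.791·(√2.823 − √1.648)/0.004150
  = 5.58200 × (1.68018 − 1.28374) / 0.004150 = 533.228 s.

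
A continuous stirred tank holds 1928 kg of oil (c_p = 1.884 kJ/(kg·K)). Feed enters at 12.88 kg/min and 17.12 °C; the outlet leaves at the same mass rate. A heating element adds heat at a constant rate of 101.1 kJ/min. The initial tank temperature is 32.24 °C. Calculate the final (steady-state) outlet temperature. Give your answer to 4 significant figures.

Heat balance on the well-mixed liquid: M c_p dT/dt = ṁ c_p (T_in − T) + 101.1.
At steady state dT/dt = 0 ⇒ T_ss = T_in + Q̇/(ṁ c_p) = 17.12 + 101.1/(12.88·1.884) = 21.2863 °C.

21.29 °C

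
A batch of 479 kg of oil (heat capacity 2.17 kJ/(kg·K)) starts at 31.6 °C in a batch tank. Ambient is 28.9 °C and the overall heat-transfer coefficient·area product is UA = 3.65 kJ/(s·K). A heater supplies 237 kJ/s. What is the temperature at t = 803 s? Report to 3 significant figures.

Lumped-capacitance energy balance: M c_p dT/dt = UA(T_amb − T) + Q̇.
dT/dt = (T_ss − T)/τ with T_ss = T_amb + Q̇/UA = 28.9 + 237/3.65 = 93.832 °C, τ = M c_p/UA = 479·2.17/3.65 = 284.78 s.
Solution: T(t) = T_ss + (T₀ − T_ss) e^(−t/τ).
T(803) = 93.832 + (-62.232)·0.059620 = 90.121 °C.

90.1 °C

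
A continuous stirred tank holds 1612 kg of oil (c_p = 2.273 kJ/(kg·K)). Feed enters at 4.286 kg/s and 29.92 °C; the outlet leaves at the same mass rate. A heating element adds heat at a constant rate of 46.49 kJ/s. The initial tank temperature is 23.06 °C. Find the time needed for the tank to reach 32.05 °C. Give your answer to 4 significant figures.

Energy balance: M c_p dT/dt = ṁ c_p (T_in − T) + 46.49.
τ = M/ṁ = 376.108 s; T_ss = T_in + Q̇/(ṁ c_p) = 34.6921 °C.
T(t) = T_ss + (T₀ − T_ss) e^(−t/τ). Set T = 32.05:
e^(−t/τ) = (32.05 − 34.6921)/(23.06 − 34.6921) = 0.227138
t = −376.108 · ln(0.227138) = 557.468 s.

557.5 s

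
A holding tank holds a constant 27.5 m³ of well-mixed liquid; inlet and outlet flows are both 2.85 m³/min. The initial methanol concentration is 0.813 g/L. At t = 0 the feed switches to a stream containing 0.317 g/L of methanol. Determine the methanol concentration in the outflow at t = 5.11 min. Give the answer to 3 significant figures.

0.609 g/L

Mass balance on the solute (V constant): V dC/dt = Q(C_in − C).
Time constant τ = V/Q = 27.5/2.85 = 9.6491 min.
Integrating: C(t) = C_in + (C₀ − C_in) e^(−t/τ).
C(5.11) = 0.317 + (0.813 − 0.317)·e^(−5.11/9.6491) = 0.317 + (0.49600)·0.58885 = 0.60907 g/L.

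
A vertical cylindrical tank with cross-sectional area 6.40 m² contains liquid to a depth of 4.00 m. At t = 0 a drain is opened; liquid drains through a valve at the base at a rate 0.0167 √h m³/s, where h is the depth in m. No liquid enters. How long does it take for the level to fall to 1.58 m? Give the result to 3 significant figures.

569 s

With no inflow, A dh/dt = −0.0167 √h.
Separate and integrate: 2(√h − √h₀) = −(0.0167/A) t.
t = 2A(√h₀ − √h)/0.0167 = 2·6.40·(√4.00 − √1.58)/0.0167
  = 12.800 × (2.0000 − 1.2570) / 0.0167 = 569.50 s.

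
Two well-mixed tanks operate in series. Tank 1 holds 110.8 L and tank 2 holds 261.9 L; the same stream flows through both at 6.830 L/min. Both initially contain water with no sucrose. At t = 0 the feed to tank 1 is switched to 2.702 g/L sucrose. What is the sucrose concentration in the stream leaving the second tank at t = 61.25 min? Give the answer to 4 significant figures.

1.799 g/L

Species balance on tank i: dCᵢ/dt = (Cᵢ₋₁ − Cᵢ)/τᵢ with τᵢ = Vᵢ/Q.
τ₁ = 110.8/6.830 = 16.2225 min; τ₂ = 261.9/6.830 = 38.3455 min.
Tank 1: C₁ = C_in(1 − e^(−t/τ₁)). Tank 2 (τ₁ ≠ τ₂): C₂ = C_in[1 − (τ₁ e^(−t/τ₁) − τ₂ e^(−t/τ₂))/(τ₁ − τ₂)].
At t = 61.25: e^(−t/τ₁) = 0.0229231, e^(−t/τ₂) = 0.202439.
C₂ = 2.702·[1 − (16.2225·0.0229231 − 38.3455·0.202439)/(-22.1230)] = 2.702·0.665924 = 1.79933 g/L.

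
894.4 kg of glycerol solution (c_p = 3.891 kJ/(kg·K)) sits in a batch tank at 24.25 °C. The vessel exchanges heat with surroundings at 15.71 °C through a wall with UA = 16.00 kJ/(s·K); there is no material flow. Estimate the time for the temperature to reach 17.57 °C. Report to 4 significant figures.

331.5 s

Lumped-capacitance energy balance: M c_p dT/dt = UA(T_amb − T).
τ = M c_p/UA = 217.507 s; T_ss = T_amb = 15.7100 °C.
T(t) = T_ss + (T₀ − T_ss)e^(−t/τ); set T = 17.57:
t = −τ ln[(T − T_ss)/(T₀ − T_ss)] = −217.507 · ln(0.217799) = 331.521 s.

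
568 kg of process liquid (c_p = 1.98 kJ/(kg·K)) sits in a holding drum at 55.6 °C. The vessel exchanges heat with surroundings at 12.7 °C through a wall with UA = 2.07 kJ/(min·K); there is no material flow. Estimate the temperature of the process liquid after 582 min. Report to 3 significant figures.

Lumped-capacitance energy balance: M c_p dT/dt = UA(T_amb − T).
dT/dt = (T_ss − T)/τ with T_ss = T_amb = 12.700 °C, τ = M c_p/UA = 568·1.98/2.07 = 543.30 min.
Solution: T(t) = T_ss + (T₀ − T_ss) e^(−t/τ).
T(582) = 12.700 + (42.900)·0.34259 = 27.397 °C.

27.4 °C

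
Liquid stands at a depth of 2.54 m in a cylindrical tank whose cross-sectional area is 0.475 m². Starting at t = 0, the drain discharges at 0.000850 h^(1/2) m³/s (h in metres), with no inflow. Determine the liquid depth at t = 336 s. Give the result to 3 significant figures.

1.67 m

A dh/dt = −Q_out = −0.000850 √h.
∫ h^(−1/2) dh = −(0.000850/A) ∫ dt, giving 2√h = 2√h₀ − (0.000850/A) t.
√h = √2.54 − 0.000850·336/(2·0.475) = 1.5937 − 0.30063 = 1.2931.
h = 1.2931² = 1.6721 m.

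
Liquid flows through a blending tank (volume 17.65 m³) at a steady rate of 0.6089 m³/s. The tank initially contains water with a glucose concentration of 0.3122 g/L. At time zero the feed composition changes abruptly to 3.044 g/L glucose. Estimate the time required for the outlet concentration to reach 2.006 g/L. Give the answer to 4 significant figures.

Species balance: V dC/dt = Q(C_in − C) ⇒ τ = V/Q = 28.9867 s.
C(t) = C_in + (C₀ − C_in) e^(−t/τ). Set C = 2.006 and solve for t:
e^(−t/τ) = (C − C_in)/(C₀ − C_in) = (2.006 − 3.044)/(0.3122 − 3.044) = 0.379969
t = −τ ln(…) = 28.9867 × 0.967665 = 28.0494 s.

28.05 s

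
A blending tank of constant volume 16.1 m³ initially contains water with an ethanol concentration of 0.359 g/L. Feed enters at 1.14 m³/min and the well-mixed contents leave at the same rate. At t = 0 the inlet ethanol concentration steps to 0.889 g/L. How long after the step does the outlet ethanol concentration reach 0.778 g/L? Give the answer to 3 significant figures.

Species balance: V dC/dt = Q(C_in − C) ⇒ τ = V/Q = 14.123 min.
C(t) = C_in + (C₀ − C_in) e^(−t/τ). Set C = 0.778 and solve for t:
e^(−t/τ) = (C − C_in)/(C₀ − C_in) = (0.778 − 0.889)/(0.359 − 0.889) = 0.20943
t = −τ ln(…) = 14.123 × 1.5633 = 22.079 min.

22.1 min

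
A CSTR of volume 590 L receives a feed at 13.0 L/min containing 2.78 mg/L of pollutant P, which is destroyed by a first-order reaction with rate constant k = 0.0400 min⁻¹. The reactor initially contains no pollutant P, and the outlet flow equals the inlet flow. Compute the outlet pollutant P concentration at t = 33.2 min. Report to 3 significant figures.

0.862 mg/L

Species balance: V dC/dt = Q C_in − Q C − k V C.
dC/dt = (Q/V) C_in − (Q/V + k) C; effective rate a = Q/V + k = 0.022034 + 0.0400 = 0.062034 min⁻¹.
C_ss = Q C_in/(Q + kV) = 0.98743 mg/L; C(t) = C_ss + (C₀ − C_ss) e^(−a t).
C(33.2) = 0.98743 + (-0.98743)·e^(−0.062034·33.2) = 0.98743 + (-0.98743)·0.12751 = 0.86152 mg/L.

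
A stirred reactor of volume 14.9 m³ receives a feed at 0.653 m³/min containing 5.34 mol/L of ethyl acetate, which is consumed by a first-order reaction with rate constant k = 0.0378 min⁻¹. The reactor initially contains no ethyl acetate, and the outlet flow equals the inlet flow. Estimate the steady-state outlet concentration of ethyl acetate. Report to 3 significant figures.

Species balance: V dC/dt = Q C_in − Q C − k V C.
At steady state: 0 = Q C_in − (Q + kV) C_ss, so C_ss = Q C_in/(Q + kV).
C_ss = 0.653·5.34/(0.653 + 0.0378·14.9) = 3.4870/1.2162 = 2.8671 mol/L.

2.87 mol/L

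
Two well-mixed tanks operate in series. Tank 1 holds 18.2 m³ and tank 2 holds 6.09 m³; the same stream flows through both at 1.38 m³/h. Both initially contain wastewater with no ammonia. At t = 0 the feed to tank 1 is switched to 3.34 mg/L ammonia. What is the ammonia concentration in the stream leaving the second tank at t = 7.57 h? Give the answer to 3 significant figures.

Time constants: τᵢ = Vᵢ/Q for each well-mixed tank.
τ₁ = 18.2/1.38 = 13.188 h; τ₂ = 6.09/1.38 = 4.4130 h.
Tank 1: C₁ = C_in(1 − e^(−t/τ₁)). Tank 2 (τ₁ ≠ τ₂): C₂ = C_in[1 − (τ₁ e^(−t/τ₁) − τ₂ e^(−t/τ₂))/(τ₁ − τ₂)].
At t = 7.57: e^(−t/τ₁) = 0.56327, e^(−t/τ₂) = 0.17990.
C₂ = 3.34·[1 − (13.188·0.56327 − 4.4130·0.17990)/(8.7754)] = 3.34·0.24393 = 0.81472 mg/L.

0.815 mg/L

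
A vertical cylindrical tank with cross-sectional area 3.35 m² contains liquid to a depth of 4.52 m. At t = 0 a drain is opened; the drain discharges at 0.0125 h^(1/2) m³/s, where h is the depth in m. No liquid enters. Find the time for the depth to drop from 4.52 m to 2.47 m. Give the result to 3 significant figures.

With no inflow, A dh/dt = −0.0125 √h.
∫ h^(−1/2) dh = −(0.0125/A) ∫ dt, giving 2√h = 2√h₀ − (0.0125/A) t.
t = 2A(√h₀ − √h)/0.0125 = 2·3.35·(√4.52 − √2.47)/0.0125
  = 6.7000 × (2.1260 − 1.5716) / 0.0125 = 297.16 s.

297 s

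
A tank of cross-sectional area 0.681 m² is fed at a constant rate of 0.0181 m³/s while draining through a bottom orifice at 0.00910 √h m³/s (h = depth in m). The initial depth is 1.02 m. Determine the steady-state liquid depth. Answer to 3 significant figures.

3.96 m

Mass balance (ρ constant): A dh/dt = Q_in − 0.00910 √h. At steady state dh/dt = 0:
Q_in = 0.00910 √h_ss ⇒ √h_ss = 0.0181/0.00910 = 1.9890.
h_ss = 1.9890² = 3.9562 m. (Since h₀ = 1.02 m < h_ss, the level will rise toward this value.)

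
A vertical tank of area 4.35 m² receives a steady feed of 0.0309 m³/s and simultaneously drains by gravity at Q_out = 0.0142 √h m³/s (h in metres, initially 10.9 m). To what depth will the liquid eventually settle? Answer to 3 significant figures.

Level balance: A dh/dt = 0.0309 − 0.0142 √h. Setting dh/dt = 0:
Q_in = 0.0142 √h_ss ⇒ √h_ss = 0.0309/0.0142 = 2.1761.
h_ss = 2.1761² = 4.7352 m. (Since h₀ = 10.9 m > h_ss, the level will fall toward this value.)

4.74 m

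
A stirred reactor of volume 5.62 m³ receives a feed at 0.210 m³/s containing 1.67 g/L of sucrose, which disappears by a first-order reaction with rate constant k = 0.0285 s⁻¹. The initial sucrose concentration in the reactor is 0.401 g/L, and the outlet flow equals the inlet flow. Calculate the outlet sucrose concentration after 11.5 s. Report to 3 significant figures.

Accumulation = in − out − consumed: V dC/dt = Q C_in − Q C − k V C.
This is linear with rate a = Q/V + k = 0.065867 s⁻¹.
C_ss = Q C_in/(Q + kV) = 0.94740 g/L; C(t) = C_ss + (C₀ − C_ss) e^(−a t).
C(11.5) = 0.94740 + (-0.54640)·e^(−0.065867·11.5) = 0.94740 + (-0.54640)·0.46885 = 0.69122 g/L.

0.691 g/L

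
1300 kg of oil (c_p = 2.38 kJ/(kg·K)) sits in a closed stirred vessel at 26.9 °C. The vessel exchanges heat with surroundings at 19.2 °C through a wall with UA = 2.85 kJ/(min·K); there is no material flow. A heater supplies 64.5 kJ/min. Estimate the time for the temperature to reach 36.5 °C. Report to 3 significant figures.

Unsteady energy balance on the tank contents: M c_p dT/dt = −UA(T − T_amb) + Q̇.
τ = M c_p/UA = 1085.6 min; T_ss = T_amb + Q̇/UA = 19.2 + 64.5/2.85 = 41.832 °C.
T(t) = T_ss + (T₀ − T_ss)e^(−t/τ); set T = 36.5:
t = −τ ln[(T − T_ss)/(T₀ − T_ss)] = −1085.6 · ln(0.35707) = 1118.0 min.

1120 min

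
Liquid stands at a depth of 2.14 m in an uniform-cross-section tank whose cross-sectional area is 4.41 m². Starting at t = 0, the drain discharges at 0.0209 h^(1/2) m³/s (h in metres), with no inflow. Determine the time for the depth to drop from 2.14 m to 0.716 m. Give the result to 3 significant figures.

260 s

A dh/dt = −Q_out = −0.0209 √h.
∫ h^(−1/2) dh = −(0.0209/A) ∫ dt, giving 2√h = 2√h₀ − (0.0209/A) t.
t = 2A(√h₀ − √h)/0.0209 = 2·4.41·(√2.14 − √0.716)/0.0209
  = 8.8200 × (1.4629 − 0.84617) / 0.0209 = 260.26 s.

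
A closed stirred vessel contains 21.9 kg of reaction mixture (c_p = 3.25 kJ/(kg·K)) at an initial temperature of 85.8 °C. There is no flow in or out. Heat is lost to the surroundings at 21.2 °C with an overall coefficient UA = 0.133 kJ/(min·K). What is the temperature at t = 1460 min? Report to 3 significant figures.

Lumped-capacitance energy balance: M c_p dT/dt = UA(T_amb − T).
dT/dt = (T_ss − T)/τ with T_ss = T_amb = 21.200 °C, τ = M c_p/UA = 21.9·3.25/0.133 = 535.15 min.
This is linear first-order; T(t) = T_ss + (T₀ − T_ss) e^(−t/τ).
T(1460) = 21.200 + (64.600)·0.065336 = 25.421 °C.

25.4 °C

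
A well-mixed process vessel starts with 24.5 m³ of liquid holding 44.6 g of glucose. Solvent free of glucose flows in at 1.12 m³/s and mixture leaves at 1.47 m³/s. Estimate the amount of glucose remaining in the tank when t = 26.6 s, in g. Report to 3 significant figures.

Let m(t) be the amount of glucose. Volume: V(t) = V₀ + (Q_in − Q_out) t = 24.5 − 0.35000 t; V(26.6) = 15.190 m³.
Species balance (pure solvent in): dm/dt = −Q_out · m/V(t).
Separate: dm/m = −Q_out dt/V(t) ⇒ ln(m/m₀) = −(Q_out/(Q_in−Q_out)) ln(V/V₀).
m = m₀ (V₀/V)^(Q_out/(Q_in−Q_out)) = 44.6 × (24.5/15.190)^(-4.2000) = 5.9894 g.

5.99 g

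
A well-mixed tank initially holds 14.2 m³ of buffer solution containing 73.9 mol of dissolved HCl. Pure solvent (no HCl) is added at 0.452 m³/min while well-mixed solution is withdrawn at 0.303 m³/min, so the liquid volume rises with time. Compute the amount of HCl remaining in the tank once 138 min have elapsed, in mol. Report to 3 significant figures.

Total volume: dV/dt = Q_in − Q_out = 0.14900 m³/min, so V(t) = 14.2 + 0.14900 t and V(138) = 34.762 m³.
No HCl enters, so dm/dt = −Q_out · (m/V).
dm/m = −Q_out dt/(V₀ + 0.14900 t); integrating gives ln(m/m₀) = −(Q_out/(Q_in−Q_out)) ln(V/V₀).
m = m₀ (V₀/V)^(Q_out/(Q_in−Q_out)) = 73.9 × (14.2/34.762)^(2.0336) = 11.966 mol.

12.0 mol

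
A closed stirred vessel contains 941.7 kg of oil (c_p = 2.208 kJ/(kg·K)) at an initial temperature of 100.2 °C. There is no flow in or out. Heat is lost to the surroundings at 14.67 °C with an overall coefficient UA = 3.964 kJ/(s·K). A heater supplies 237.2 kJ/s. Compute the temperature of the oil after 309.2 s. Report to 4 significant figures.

88.76 °C

Lumped-capacitance energy balance: M c_p dT/dt = UA(T_amb − T) + Q̇.
dT/dt = (T_ss − T)/τ with T_ss = T_amb + Q̇/UA = 14.67 + 237.2/3.964 = 74.5085 °C, τ = M c_p/UA = 941.7·2.208/3.964 = 524.539 s.
T approaches T_ss exponentially: T(t) = T_ss + (T₀ − T_ss) e^(−t/τ).
T(309.2) = 74.5085 + (25.6915)·0.554621 = 88.7576 °C.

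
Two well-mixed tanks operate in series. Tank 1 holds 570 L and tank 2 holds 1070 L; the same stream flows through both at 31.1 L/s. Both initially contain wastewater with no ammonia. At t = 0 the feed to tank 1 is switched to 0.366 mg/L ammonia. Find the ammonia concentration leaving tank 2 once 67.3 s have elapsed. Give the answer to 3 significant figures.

Time constants: τᵢ = Vᵢ/Q for each well-mixed tank.
τ₁ = 570/31.1 = 18.328 s; τ₂ = 1070/31.1 = 34.405 s.
Tank 1: C₁ = C_in(1 − e^(−t/τ₁)). Tank 2 (τ₁ ≠ τ₂): C₂ = C_in[1 − (τ₁ e^(−t/τ₁) − τ₂ e^(−t/τ₂))/(τ₁ − τ₂)].
At t = 67.3: e^(−t/τ₁) = 0.025426, e^(−t/τ₂) = 0.14141.
C₂ = 0.366·[1 − (18.328·0.025426 − 34.405·0.14141)/(-16.077)] = 0.366·0.72637 = 0.26585 mg/L.

0.266 mg/L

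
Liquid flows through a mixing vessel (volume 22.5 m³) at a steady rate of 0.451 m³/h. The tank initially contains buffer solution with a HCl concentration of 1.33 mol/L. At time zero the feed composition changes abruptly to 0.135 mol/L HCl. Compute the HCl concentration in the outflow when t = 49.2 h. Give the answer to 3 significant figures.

0.581 mol/L

Accumulation = in − out for the solute gives V dC/dt = Q(C_in − C).
Time constant τ = V/Q = 22.5/0.451 = 49.889 h.
C approaches C_in exponentially: C(t) = C_in + (C₀ − C_in) e^(−t/τ).
C(49.2) = 0.135 + (1.33 − 0.135)·e^(−49.2/49.889) = 0.135 + (1.1950)·0.37300 = 0.58073 mol/L.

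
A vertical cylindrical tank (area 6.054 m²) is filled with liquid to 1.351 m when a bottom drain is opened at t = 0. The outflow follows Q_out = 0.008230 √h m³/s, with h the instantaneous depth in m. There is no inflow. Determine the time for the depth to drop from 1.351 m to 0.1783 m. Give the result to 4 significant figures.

Mass balance (ρ constant): A dh/dt = −0.008230 √h.
∫ h^(−1/2) dh = −(0.008230/A) ∫ dt, giving 2√h = 2√h₀ − (0.008230/A) t.
t = 2A(√h₀ − √h)/0.008230 = 2·6.054·(√1.351 − √0.1783)/0.008230
  = 12.1080 × (1.16233 − 0.422256) / 0.008230 = 1088.79 s.

1089 s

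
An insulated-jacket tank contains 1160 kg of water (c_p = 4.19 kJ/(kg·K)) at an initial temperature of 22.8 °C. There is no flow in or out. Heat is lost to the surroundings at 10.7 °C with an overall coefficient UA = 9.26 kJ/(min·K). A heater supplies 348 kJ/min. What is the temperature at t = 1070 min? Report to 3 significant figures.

45.0 °C

First-law balance (no shaft work): M c_p dT/dt = −UA(T − T_amb) + Q̇.
dT/dt = (T_ss − T)/τ with T_ss = T_amb + Q̇/UA = 10.7 + 348/9.26 = 48.281 °C, τ = M c_p/UA = 1160·4.19/9.26 = 524.88 min.
Solution: T(t) = T_ss + (T₀ − T_ss) e^(−t/τ).
T(1070) = 48.281 + (-25.481)·0.13022 = 44.963 °C.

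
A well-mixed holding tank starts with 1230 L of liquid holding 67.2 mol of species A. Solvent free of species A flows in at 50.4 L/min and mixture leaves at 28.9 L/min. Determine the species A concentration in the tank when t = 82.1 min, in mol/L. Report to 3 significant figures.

Let m(t) be the amount of species A. Volume: V(t) = V₀ + (Q_in − Q_out) t = 1230 + 21.500 t; V(82.1) = 2995.1 L.
Species balance (pure solvent in): dm/dt = −Q_out · m/V(t).
dm/m = −Q_out dt/(V₀ + 21.500 t); integrating gives ln(m/m₀) = −(Q_out/(Q_in−Q_out)) ln(V/V₀).
m = m₀ (V₀/V)^(Q_out/(Q_in−Q_out)) = 67.2 × (1230/2995.1)^(1.3442) = 20.315 mol.
C = m/V = 20.315/2995.1 = 0.0067827 mol/L.

0.00678 mol/L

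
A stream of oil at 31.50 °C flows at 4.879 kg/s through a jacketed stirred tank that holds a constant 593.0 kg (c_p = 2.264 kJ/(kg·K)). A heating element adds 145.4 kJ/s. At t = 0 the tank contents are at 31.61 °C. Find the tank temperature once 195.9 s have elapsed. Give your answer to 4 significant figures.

M c_p dT/dt = ṁ c_p (T_in − T) + Q̇.
Rearrange: dT/dt = (T_ss − T)/τ with τ = M/ṁ = 121.541 s and T_ss = T_in + Q̇/(ṁ c_p) = 44.6631 °C.
Integrating: T(t) = T_ss + (T₀ − T_ss) e^(−t/τ).
T(195.9) = 44.6631 + (-13.0531)·e^(−195.9/121.541) = 44.6631 + (-13.0531)·0.199529 = 42.0586 °C.

42.06 °C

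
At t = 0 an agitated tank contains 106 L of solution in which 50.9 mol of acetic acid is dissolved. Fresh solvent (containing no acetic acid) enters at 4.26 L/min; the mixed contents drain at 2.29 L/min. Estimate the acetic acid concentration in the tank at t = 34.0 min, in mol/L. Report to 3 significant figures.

Let m(t) be the amount of acetic acid. Volume: V(t) = V₀ + (Q_in − Q_out) t = 106 + 1.9700 t; V(34.0) = 172.98 L.
Solute balance: dm/dt = 0 − Q_out C = −Q_out m/V(t).
Separate: dm/m = −Q_out dt/V(t) ⇒ ln(m/m₀) = −(Q_out/(Q_in−Q_out)) ln(V/V₀).
m = m₀ (V₀/V)^(Q_out/(Q_in−Q_out)) = 50.9 × (106/172.98)^(1.1624) = 28.806 mol.
C = m/V = 28.806/172.98 = 0.16653 mol/L.

0.167 mol/L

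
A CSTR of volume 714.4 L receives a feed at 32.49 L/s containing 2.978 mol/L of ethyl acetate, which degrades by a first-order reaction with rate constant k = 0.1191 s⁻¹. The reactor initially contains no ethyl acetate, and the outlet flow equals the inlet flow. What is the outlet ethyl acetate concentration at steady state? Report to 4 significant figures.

Species balance: V dC/dt = Q C_in − Q C − k V C.
Steady state (dC/dt = 0): C_ss = Q C_in/(Q + kV) = C_in/(1 + kV/Q).
C_ss = 32.49·2.978/(32.49 + 0.1191·714.4) = 96.7552/117.575 = 0.822923 mol/L.

0.8229 mol/L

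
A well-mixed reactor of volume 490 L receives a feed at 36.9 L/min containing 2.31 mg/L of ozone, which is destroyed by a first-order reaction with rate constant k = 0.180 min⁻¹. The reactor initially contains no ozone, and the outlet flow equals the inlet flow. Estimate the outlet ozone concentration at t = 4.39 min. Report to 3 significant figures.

V dC/dt = Q(C_in − C) − k V C.
dC/dt = (Q/V) C_in − (Q/V + k) C; effective rate a = Q/V + k = 0.075306 + 0.180 = 0.25531 min⁻¹.
C_ss = Q C_in/(Q + kV) = 0.68137 mg/L; C(t) = C_ss + (C₀ − C_ss) e^(−a t).
C(4.39) = 0.68137 + (-0.68137)·e^(−0.25531·4.39) = 0.68137 + (-0.68137)·0.32602 = 0.45923 mg/L.

0.459 mg/L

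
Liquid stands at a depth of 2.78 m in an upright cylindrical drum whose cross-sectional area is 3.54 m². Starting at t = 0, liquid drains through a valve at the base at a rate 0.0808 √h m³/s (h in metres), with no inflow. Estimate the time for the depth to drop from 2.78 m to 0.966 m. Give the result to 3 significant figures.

60.0 s

With no inflow, A dh/dt = −0.0808 √h.
∫ h^(−1/2) dh = −(0.0808/A) ∫ dt, giving 2√h = 2√h₀ − (0.0808/A) t.
t = 2A(√h₀ − √h)/0.0808 = 2·3.54·(√2.78 − √0.966)/0.0808
  = 7.0800 × (1.6673 − 0.98285) / 0.0808 = 59.977 s.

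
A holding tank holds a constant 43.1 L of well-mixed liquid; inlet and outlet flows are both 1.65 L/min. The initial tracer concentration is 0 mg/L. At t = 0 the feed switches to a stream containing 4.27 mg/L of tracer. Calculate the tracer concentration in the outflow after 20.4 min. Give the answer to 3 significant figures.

Unsteady species balance (constant V, well mixed): V dC/dt = Q(C_in − C).
Rewrite as dC/dt + C/τ = C_in/τ, τ = V/Q = 26.121 min.
Integrating: C(t) = C_in + (C₀ − C_in) e^(−t/τ).
C(20.4) = 4.27 + (0 − 4.27)·e^(−20.4/26.121) = 4.27 + (-4.2700)·0.45796 = 2.3145 mg/L.

2.31 mg/L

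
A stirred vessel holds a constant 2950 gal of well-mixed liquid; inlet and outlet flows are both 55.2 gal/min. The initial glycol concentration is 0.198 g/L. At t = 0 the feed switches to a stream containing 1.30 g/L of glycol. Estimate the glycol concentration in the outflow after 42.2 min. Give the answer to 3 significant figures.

0.800 g/L

Unsteady species balance (constant V, well mixed): V dC/dt = Q(C_in − C).
Rewrite as dC/dt + C/τ = C_in/τ, τ = V/Q = 53.442 min.
Solution: C(t) = C_in + (C₀ − C_in) e^(−t/τ).
C(42.2) = 1.30 + (0.198 − 1.30)·e^(−42.2/53.442) = 1.30 + (-1.1020)·0.45401 = 0.79968 g/L.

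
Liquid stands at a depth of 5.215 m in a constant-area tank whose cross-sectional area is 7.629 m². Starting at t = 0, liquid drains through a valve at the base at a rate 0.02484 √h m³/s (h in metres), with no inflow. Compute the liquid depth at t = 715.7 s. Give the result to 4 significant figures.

1.251 m

Accumulation of liquid (constant cross-section A): A dh/dt = −0.02484 √h.
This is separable: 2 d(√h)/dt = −0.02484/A, so √h = √h₀ − (0.02484/(2A)) t.
√h = √5.215 − 0.02484·715.7/(2·7.629) = 2.28364 − 1.16516 = 1.11848.
h = 1.11848² = 1.25100 m.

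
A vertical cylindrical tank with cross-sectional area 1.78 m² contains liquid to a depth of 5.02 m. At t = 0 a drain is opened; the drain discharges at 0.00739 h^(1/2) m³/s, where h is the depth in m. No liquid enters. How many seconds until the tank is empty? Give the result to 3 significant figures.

A dh/dt = −Q_out = −0.00739 √h.
This is separable: 2 d(√h)/dt = −0.00739/A, so √h = √h₀ − (0.00739/(2A)) t.
Set h = 0: 2√h₀ = (0.00739/A) t_empty ⇒ t_empty = 2A√h₀/0.00739.
t_empty = 2·1.78·√5.02/0.00739 = 3.5600·2.2405/0.00739 = 1079.3 s.

1080 s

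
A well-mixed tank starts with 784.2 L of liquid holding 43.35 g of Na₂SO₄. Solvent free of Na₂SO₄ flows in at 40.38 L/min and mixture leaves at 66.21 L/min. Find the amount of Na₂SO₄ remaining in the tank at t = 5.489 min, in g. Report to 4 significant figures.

26.00 g

Total volume: dV/dt = Q_in − Q_out = -25.8300 L/min, so V(t) = 784.2 − 25.8300 t and V(5.489) = 642.419 L.
Solute balance: dm/dt = 0 − Q_out C = −Q_out m/V(t).
dm/m = −Q_out dt/(V₀ − 25.8300 t); integrating gives ln(m/m₀) = −(Q_out/(Q_in−Q_out)) ln(V/V₀).
m = m₀ (V₀/V)^(Q_out/(Q_in−Q_out)) = 43.35 × (784.2/642.419)^(-2.56330) = 26.0008 g.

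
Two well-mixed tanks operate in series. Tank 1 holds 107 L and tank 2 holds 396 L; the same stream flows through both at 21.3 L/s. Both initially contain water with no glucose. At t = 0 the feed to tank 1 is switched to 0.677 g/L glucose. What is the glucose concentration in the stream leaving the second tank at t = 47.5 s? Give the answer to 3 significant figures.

Species balance on tank i: dCᵢ/dt = (Cᵢ₋₁ − Cᵢ)/τᵢ with τᵢ = Vᵢ/Q.
τ₁ = 107/21.3 = 5.0235 s; τ₂ = 396/21.3 = 18.592 s.
Tank 1: C₁ = C_in(1 − e^(−t/τ₁)). Tank 2 (τ₁ ≠ τ₂): C₂ = C_in[1 − (τ₁ e^(−t/τ₁) − τ₂ e^(−t/τ₂))/(τ₁ − τ₂)].
At t = 47.5: e^(−t/τ₁) = 7.8250e-05, e^(−t/τ₂) = 0.077698.
C₂ = 0.677·[1 − (5.0235·7.8250e-05 − 18.592·0.077698)/(-13.568)] = 0.677·0.89356 = 0.60494 g/L.

0.605 g/L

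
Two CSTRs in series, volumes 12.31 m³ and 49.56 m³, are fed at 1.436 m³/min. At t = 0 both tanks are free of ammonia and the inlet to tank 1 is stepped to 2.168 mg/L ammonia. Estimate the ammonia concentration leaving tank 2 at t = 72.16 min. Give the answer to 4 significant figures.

Each tank obeys Vᵢ dCᵢ/dt = Q(Cᵢ₋₁ − Cᵢ), so τᵢ = Vᵢ/Q.
τ₁ = 12.31/1.436 = 8.57242 min; τ₂ = 49.56/1.436 = 34.5125 min.
Tank 1: C₁ = C_in(1 − e^(−t/τ₁)). Tank 2 (τ₁ ≠ τ₂): C₂ = C_in[1 − (τ₁ e^(−t/τ₁) − τ₂ e^(−t/τ₂))/(τ₁ − τ₂)].
At t = 72.16: e^(−t/τ₁) = 0.000220924, e^(−t/τ₂) = 0.123584.
C₂ = 2.168·[1 − (8.57242·0.000220924 − 34.5125·0.123584)/(-25.9401)] = 2.168·0.835648 = 1.81169 mg/L.

1.812 mg/L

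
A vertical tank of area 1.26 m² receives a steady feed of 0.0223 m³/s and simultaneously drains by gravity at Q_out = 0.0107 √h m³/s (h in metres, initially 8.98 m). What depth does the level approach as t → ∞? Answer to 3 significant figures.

4.34 m

Volume balance on the tank: A dh/dt = Q_in − 0.0107 √h. At steady state dh/dt = 0:
Q_in = 0.0107 √h_ss ⇒ √h_ss = 0.0223/0.0107 = 2.0841.
h_ss = 2.0841² = 4.3435 m. (Since h₀ = 8.98 m > h_ss, the level will fall toward this value.)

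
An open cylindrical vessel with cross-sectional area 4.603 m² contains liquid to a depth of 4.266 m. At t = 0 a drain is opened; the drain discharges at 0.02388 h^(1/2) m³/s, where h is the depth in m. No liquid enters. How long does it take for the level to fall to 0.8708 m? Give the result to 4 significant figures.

436.5 s

Accumulation of liquid (constant cross-section A): A dh/dt = −0.02388 √h.
∫ h^(−1/2) dh = −(0.02388/A) ∫ dt, giving 2√h = 2√h₀ − (0.02388/A) t.
t = 2A(√h₀ − √h)/0.02388 = 2·4.603·(√4.266 − √0.8708)/0.02388
  = 9.20600 × (2.06543 − 0.933167) / 0.02388 = 436.500 s.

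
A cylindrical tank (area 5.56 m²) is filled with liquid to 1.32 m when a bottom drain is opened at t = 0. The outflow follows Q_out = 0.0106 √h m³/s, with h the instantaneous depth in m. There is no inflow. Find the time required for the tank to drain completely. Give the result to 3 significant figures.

With no inflow, A dh/dt = −0.0106 √h.
∫ h^(−1/2) dh = −(0.0106/A) ∫ dt, giving 2√h = 2√h₀ − (0.0106/A) t.
Tank is empty when √h = 0: t_empty = 2A√h₀/0.0106.
t_empty = 2·5.56·√1.32/0.0106 = 11.120·1.1489/0.0106 = 1205.3 s.

1210 s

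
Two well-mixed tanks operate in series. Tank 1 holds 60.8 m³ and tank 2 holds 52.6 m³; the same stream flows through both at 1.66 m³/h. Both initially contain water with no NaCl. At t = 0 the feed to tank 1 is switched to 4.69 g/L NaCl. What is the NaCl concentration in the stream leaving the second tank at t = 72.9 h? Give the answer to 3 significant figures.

Each tank obeys Vᵢ dCᵢ/dt = Q(Cᵢ₋₁ − Cᵢ), so τᵢ = Vᵢ/Q.
τ₁ = 60.8/1.66 = 36.627 h; τ₂ = 52.6/1.66 = 31.687 h.
Solving the cascade with C₁(0)=C₂(0)=0 gives C₂(t) = C_in[1 − (τ₁ e^(−t/τ₁) − τ₂ e^(−t/τ₂))/(τ₁ − τ₂)].
At t = 72.9: e^(−t/τ₁) = 0.13665, e^(−t/τ₂) = 0.10019.
C₂ = 4.69·[1 − (36.627·0.13665 − 31.687·0.10019)/(4.9398)] = 4.69·0.62953 = 2.9525 g/L.

2.95 g/L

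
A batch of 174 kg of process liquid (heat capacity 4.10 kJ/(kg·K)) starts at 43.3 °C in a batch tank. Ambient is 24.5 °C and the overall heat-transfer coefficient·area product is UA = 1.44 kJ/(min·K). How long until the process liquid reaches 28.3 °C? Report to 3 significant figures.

Lumped-capacitance energy balance: M c_p dT/dt = UA(T_amb − T).
τ = M c_p/UA = 495.42 min; T_ss = T_amb = 24.500 °C.
T(t) = T_ss + (T₀ − T_ss)e^(−t/τ); set T = 28.3:
t = −τ ln[(T − T_ss)/(T₀ − T_ss)] = −495.42 · ln(0.20213) = 792.10 min.

792 min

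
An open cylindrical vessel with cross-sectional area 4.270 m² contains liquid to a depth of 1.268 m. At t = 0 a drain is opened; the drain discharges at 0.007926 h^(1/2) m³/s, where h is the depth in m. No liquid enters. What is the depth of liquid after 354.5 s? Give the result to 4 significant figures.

0.6353 m

A dh/dt = −Q_out = −0.007926 √h.
Separate and integrate: 2(√h − √h₀) = −(0.007926/A) t.
√h = √1.268 − 0.007926·354.5/(2·4.270) = 1.12606 − 0.329013 = 0.797043.
h = 0.797043² = 0.635277 m.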